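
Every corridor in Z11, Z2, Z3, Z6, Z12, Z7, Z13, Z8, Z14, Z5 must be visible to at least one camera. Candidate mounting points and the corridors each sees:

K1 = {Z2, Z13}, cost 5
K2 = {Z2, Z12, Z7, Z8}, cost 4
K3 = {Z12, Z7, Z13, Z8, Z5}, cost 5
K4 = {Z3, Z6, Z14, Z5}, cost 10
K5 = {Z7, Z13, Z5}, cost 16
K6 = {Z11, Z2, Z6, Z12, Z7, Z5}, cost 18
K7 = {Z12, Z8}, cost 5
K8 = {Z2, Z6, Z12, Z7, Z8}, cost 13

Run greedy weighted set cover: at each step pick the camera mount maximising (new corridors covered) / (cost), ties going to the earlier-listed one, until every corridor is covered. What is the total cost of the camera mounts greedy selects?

37

Pick 1: K2 adds 4 new (Z2, Z12, Z7, Z8) at cost 4 (ratio 4/4).
Pick 2: K3 adds 2 new (Z13, Z5) at cost 5 (ratio 2/5).
Pick 3: K4 adds 3 new (Z3, Z6, Z14) at cost 10 (ratio 3/10).
Pick 4: K6 adds 1 new (Z11) at cost 18 (ratio 1/18).
Greedy total cost: 4 + 5 + 10 + 18 = 37. (The true optimum is 33, so greedy overshoots here.)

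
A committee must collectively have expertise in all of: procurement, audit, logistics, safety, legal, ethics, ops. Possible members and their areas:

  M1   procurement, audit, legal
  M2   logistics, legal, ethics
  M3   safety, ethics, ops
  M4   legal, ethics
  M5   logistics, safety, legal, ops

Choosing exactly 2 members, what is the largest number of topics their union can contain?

6

Choosing M1, M3 covers {procurement, audit, safety, legal, ethics, ops} — 6 topics.
No choice of 2 members does better; here logistics is left uncovered.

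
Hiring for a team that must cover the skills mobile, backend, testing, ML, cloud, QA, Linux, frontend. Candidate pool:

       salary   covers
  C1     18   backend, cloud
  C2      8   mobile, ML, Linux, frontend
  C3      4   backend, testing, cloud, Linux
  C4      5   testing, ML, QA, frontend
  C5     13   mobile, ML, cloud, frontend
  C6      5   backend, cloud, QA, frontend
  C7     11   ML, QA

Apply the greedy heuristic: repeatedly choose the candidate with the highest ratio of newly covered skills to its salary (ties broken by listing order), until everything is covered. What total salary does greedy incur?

Pick 1: C3 adds 4 new (backend, testing, cloud, Linux) at salary 4 (ratio 4/4).
Pick 2: C4 adds 3 new (ML, QA, frontend) at salary 5 (ratio 3/5).
Pick 3: C2 adds 1 new (mobile) at salary 8 (ratio 1/8).
Greedy total salary: 4 + 5 + 8 = 17.

17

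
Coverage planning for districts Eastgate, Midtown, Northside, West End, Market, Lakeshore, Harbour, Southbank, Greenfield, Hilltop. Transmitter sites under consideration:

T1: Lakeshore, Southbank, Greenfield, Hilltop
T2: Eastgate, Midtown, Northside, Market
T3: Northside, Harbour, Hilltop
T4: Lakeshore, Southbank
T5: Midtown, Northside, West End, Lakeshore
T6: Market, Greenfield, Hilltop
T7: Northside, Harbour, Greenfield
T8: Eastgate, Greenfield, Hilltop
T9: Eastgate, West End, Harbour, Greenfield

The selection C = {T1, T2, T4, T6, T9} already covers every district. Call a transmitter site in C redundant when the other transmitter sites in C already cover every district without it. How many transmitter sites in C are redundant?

Drop T1: the rest still cover every district — redundant.
Drop T2: Midtown, Northside uncovered — not redundant.
Drop T4: the rest still cover every district — redundant.
Drop T6: the rest still cover every district — redundant.
Drop T9: West End, Harbour uncovered — not redundant.
3 redundant: T1, T4, T6.

3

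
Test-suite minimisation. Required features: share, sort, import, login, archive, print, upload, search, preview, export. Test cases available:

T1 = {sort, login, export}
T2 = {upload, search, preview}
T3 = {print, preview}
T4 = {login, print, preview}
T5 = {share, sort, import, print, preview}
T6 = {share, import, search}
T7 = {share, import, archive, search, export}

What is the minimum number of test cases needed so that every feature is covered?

T1, T2, T3, T7 together cover {share, sort, import, login, archive, print, upload, search, preview, export} — every feature.
No 3 of the 7 test cases cover everything (all 35 triples fall short), so 4 is minimum.

4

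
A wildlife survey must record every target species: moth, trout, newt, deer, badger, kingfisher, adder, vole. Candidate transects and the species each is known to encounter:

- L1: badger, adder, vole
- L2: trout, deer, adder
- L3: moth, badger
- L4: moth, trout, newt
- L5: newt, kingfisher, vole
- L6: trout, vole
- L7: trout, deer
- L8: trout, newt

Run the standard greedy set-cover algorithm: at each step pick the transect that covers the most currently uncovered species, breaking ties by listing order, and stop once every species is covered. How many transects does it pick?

Pick 1: L1 covers 3 new species (badger, adder, vole).
Pick 2: L4 covers 3 new species (moth, trout, newt).
Pick 3: L2 covers 1 new species (deer).
Pick 4: L5 covers 1 new species (kingfisher).
Greedy uses 4 transects. (The true minimum is 3.)

4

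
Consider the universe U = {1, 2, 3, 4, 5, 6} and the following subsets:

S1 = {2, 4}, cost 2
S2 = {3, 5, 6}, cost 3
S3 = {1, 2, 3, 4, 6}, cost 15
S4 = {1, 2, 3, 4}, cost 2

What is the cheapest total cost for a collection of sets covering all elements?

5

S2, S4 cover every element at cost 3 + 2 = 5.
Any cover uses at least 2 sets; among all covering selections none totals below 5.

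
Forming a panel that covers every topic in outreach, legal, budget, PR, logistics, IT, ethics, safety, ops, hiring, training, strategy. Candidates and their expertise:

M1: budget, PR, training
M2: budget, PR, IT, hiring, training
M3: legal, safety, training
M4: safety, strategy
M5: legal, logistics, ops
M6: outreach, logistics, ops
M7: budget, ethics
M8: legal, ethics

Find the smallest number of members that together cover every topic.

4

M2, M4, M6, M8 together cover {outreach, legal, budget, PR, logistics, IT, ethics, safety, ops, hiring, training, strategy} — every topic.
No 3 of the 8 members cover everything (all 56 triples fall short), so 4 is minimum.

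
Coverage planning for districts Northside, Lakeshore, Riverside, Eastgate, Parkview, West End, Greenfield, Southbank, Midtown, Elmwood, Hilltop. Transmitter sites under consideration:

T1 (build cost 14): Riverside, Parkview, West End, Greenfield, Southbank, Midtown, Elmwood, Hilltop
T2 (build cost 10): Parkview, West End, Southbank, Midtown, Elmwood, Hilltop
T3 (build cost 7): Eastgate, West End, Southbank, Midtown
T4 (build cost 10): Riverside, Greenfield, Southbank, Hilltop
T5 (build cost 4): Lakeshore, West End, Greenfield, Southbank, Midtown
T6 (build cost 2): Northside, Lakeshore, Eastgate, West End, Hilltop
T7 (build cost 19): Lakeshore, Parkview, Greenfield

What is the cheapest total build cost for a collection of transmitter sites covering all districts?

T1, T6 cover every district at build cost 14 + 2 = 16.
Any cover uses at least 2 transmitter sites; among all covering selections none totals below 16.
Greedy by coverage-per-build cost would pick T6, T5, T1 for 20 — worse than the optimum 16.

16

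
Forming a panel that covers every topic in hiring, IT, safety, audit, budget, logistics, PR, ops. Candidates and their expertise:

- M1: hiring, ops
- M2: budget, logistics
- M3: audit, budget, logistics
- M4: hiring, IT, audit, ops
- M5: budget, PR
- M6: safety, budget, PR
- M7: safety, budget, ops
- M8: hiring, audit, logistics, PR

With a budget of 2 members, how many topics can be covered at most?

Choosing M4, M6 covers {hiring, IT, safety, audit, budget, PR, ops} — 7 topics.
No choice of 2 members does better; here logistics is left uncovered.

7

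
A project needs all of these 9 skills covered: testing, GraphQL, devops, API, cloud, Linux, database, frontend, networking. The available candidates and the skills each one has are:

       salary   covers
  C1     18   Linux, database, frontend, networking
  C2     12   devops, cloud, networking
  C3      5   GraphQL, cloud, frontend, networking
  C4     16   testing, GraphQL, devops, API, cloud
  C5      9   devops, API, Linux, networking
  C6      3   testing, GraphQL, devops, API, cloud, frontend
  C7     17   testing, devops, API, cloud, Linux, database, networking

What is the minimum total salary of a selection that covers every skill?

C6, C7 cover every skill at salary 3 + 17 = 20.
Any cover uses at least 2 candidates; among all covering selections none totals below 20.
Greedy by coverage-per-salary would pick C6, C5, C7 for 29 — worse than the optimum 20.

20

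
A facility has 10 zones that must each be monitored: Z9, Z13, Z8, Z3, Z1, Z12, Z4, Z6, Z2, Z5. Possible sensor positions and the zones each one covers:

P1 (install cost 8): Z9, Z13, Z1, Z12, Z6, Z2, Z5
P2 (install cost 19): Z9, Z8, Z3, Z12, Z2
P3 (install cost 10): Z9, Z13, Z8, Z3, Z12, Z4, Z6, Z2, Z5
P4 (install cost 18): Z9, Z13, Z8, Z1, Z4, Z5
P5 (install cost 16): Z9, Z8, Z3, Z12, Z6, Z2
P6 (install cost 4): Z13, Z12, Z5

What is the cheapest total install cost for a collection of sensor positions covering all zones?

18

P1, P3 cover every zone at install cost 8 + 10 = 18.
Any cover uses at least 2 sensor positions; among all covering selections none totals below 18.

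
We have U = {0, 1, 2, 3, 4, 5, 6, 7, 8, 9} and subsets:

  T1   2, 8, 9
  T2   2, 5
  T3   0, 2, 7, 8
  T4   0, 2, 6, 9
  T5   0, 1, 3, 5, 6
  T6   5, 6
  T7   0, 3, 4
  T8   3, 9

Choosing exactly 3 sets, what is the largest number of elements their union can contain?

Choosing T1, T3, T5 covers {0, 1, 2, 3, 5, 6, 7, 8, 9} — 9 elements.
No choice of 3 sets does better; here 4 is left uncovered.

9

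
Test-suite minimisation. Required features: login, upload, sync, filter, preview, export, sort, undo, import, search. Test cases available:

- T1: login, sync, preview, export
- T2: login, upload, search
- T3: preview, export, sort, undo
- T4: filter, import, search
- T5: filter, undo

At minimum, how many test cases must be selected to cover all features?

T1, T2, T3, T4 together cover {login, upload, sync, filter, preview, export, sort, undo, import, search} — every feature.
No 3 of the 5 test cases cover everything (all 10 triples fall short), so 4 is minimum.

4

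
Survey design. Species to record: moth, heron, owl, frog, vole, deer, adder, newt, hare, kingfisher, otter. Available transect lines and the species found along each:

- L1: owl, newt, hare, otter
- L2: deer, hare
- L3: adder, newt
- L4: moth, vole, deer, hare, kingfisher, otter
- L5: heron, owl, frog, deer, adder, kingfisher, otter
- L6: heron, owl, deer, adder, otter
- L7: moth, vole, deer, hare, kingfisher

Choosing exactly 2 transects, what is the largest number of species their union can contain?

Choosing L4, L5 covers {moth, heron, owl, frog, vole, deer, adder, hare, kingfisher, otter} — 10 species.
No choice of 2 transects does better; here newt is left uncovered.

10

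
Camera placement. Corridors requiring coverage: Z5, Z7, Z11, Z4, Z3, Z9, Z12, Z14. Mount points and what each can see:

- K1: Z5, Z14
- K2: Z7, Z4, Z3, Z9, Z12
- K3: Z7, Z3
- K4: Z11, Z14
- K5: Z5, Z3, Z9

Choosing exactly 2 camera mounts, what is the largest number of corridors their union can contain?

Choosing K1, K2 covers {Z5, Z7, Z4, Z3, Z9, Z12, Z14} — 7 corridors.
No choice of 2 camera mounts does better; here Z11 is left uncovered.

7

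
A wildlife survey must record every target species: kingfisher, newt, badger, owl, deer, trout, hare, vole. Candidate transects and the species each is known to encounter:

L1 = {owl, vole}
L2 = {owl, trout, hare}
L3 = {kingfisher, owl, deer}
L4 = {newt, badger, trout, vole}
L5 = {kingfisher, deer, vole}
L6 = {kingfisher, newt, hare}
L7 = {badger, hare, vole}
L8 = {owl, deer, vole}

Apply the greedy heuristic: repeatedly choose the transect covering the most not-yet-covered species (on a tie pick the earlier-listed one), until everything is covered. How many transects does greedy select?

3

Pick 1: L4 covers 4 new species (newt, badger, trout, vole).
Pick 2: L3 covers 3 new species (kingfisher, owl, deer).
Pick 3: L2 covers 1 new species (hare).
Greedy uses 3 transects.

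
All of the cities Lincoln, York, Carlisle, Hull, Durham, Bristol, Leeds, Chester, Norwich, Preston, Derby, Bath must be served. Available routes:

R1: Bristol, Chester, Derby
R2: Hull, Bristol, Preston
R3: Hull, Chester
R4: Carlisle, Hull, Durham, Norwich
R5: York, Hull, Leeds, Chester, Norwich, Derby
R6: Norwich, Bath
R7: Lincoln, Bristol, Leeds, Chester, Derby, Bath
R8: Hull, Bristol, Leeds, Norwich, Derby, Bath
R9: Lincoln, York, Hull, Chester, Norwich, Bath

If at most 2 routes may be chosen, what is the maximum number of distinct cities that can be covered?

Choosing R4, R7 covers {Lincoln, Carlisle, Hull, Durham, Bristol, Leeds, Chester, Norwich, Derby, Bath} — 10 cities.
No choice of 2 routes does better; here York, Preston are left uncovered.

10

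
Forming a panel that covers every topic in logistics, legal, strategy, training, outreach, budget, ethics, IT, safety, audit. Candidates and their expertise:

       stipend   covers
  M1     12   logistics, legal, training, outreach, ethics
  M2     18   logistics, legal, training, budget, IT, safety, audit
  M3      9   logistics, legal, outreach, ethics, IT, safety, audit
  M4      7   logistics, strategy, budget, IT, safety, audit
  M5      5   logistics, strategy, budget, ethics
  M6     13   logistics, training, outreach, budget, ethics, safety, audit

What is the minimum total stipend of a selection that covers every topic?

M1, M4 cover every topic at stipend 12 + 7 = 19.
Any cover uses at least 2 members; among all covering selections none totals below 19.

19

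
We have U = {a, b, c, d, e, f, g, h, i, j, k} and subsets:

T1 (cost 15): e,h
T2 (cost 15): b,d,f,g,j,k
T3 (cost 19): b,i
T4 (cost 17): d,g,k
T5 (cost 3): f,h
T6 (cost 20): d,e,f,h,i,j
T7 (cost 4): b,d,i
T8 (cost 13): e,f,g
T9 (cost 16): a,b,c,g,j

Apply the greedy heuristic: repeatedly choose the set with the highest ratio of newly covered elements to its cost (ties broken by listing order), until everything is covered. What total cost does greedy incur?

Pick 1: T7 adds 3 new (b, d, i) at cost 4 (ratio 3/4).
Pick 2: T5 adds 2 new (f, h) at cost 3 (ratio 2/3).
Pick 3: T9 adds 4 new (a, c, g, j) at cost 16 (ratio 4/16).
Pick 4: T8 adds 1 new (e) at cost 13 (ratio 1/13).
Pick 5: T2 adds 1 new (k) at cost 15 (ratio 1/15).
Greedy total cost: 4 + 3 + 16 + 13 + 15 = 51. (The true optimum is 50, so greedy overshoots here.)

51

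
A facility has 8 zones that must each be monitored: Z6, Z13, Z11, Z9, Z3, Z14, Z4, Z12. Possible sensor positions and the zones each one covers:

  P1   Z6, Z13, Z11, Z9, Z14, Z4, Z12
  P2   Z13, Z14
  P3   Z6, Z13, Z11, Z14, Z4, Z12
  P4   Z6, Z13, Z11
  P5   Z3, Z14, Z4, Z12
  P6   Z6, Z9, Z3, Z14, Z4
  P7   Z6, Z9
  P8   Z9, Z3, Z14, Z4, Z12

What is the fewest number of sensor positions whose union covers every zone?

P1, P5 together cover {Z6, Z13, Z11, Z9, Z3, Z14, Z4, Z12} — every zone.
No single sensor position contains all 8 zones, so 2 is optimal.

2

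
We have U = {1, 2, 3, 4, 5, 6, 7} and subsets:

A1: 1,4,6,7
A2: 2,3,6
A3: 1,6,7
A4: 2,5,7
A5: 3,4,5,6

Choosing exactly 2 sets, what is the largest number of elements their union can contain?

Choosing A1, A2 covers {1, 2, 3, 4, 6, 7} — 6 elements.
No choice of 2 sets does better; here 5 is left uncovered.

6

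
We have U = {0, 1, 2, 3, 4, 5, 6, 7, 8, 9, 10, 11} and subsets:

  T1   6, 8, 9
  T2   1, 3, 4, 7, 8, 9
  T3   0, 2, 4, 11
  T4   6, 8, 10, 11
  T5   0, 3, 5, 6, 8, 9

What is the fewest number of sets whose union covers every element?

4

T2, T3, T4, T5 together cover {0, 1, 2, 3, 4, 5, 6, 7, 8, 9, 10, 11} — every element.
No 3 of the 5 sets cover everything (all 10 triples fall short), so 4 is minimum.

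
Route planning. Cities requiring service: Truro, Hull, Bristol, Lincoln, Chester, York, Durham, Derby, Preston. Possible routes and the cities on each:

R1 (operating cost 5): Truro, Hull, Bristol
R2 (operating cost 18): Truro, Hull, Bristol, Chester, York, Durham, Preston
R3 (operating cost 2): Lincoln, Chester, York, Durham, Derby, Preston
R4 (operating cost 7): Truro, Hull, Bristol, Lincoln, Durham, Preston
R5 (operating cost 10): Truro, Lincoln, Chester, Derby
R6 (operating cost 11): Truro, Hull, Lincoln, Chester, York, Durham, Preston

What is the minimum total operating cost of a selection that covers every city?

7

R1, R3 cover every city at operating cost 5 + 2 = 7.
Any cover uses at least 2 routes; among all covering selections none totals below 7.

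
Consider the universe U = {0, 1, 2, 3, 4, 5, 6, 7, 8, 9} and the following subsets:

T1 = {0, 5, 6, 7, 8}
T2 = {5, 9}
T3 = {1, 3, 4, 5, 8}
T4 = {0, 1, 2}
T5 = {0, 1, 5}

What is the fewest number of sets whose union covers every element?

4

T1, T2, T3, T4 together cover {0, 1, 2, 3, 4, 5, 6, 7, 8, 9} — every element.
No 3 of the 5 sets cover everything (all 10 triples fall short), so 4 is minimum.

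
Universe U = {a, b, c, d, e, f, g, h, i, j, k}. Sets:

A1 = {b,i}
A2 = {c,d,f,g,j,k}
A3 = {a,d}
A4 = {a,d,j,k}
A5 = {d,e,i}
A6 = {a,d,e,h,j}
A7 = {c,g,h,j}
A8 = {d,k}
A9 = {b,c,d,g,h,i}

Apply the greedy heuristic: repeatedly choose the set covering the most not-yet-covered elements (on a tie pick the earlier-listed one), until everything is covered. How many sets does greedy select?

3

Pick 1: A2 covers 6 new elements (c, d, f, g, j, k).
Pick 2: A6 covers 3 new elements (a, e, h).
Pick 3: A1 covers 2 new elements (b, i).
Greedy uses 3 sets.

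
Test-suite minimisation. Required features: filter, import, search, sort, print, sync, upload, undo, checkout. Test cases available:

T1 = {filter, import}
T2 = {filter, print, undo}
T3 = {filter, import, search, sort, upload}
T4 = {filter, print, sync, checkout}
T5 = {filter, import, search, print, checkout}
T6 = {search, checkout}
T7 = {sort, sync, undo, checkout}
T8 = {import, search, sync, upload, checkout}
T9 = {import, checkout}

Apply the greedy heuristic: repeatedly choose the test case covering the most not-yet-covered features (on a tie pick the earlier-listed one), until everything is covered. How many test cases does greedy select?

Pick 1: T3 covers 5 new features (filter, import, search, sort, upload).
Pick 2: T4 covers 3 new features (print, sync, checkout).
Pick 3: T2 covers 1 new features (undo).
Greedy uses 3 test cases.

3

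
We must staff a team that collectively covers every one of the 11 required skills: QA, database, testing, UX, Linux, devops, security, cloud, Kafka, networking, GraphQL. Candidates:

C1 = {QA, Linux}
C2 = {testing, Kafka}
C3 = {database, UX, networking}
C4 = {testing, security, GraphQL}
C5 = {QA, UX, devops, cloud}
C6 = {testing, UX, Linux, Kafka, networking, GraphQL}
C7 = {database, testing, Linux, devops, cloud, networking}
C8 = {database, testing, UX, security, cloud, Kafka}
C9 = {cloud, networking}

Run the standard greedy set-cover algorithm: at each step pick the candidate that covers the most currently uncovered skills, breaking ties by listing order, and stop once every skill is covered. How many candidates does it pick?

Pick 1: C6 covers 6 new skills (testing, UX, Linux, Kafka, networking, GraphQL).
Pick 2: C5 covers 3 new skills (QA, devops, cloud).
Pick 3: C8 covers 2 new skills (database, security).
Greedy uses 3 candidates.

3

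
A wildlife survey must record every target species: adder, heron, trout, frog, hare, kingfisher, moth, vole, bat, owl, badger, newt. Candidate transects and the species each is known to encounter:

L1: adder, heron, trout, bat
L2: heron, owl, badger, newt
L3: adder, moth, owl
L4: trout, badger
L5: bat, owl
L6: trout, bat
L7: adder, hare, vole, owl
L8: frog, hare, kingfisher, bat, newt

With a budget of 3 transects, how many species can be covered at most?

10

Choosing L1, L2, L8 covers {adder, heron, trout, frog, hare, kingfisher, bat, owl, badger, newt} — 10 species.
No choice of 3 transects does better; here moth, vole are left uncovered.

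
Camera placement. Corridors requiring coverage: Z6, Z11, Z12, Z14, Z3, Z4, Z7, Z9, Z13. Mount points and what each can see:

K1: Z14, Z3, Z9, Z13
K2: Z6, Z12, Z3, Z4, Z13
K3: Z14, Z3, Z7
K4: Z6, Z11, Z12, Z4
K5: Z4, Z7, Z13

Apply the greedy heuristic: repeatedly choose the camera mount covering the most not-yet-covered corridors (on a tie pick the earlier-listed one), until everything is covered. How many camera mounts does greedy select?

Pick 1: K2 covers 5 new corridors (Z6, Z12, Z3, Z4, Z13).
Pick 2: K1 covers 2 new corridors (Z14, Z9).
Pick 3: K3 covers 1 new corridors (Z7).
Pick 4: K4 covers 1 new corridors (Z11).
Greedy uses 4 camera mounts. (The true minimum is 3.)

4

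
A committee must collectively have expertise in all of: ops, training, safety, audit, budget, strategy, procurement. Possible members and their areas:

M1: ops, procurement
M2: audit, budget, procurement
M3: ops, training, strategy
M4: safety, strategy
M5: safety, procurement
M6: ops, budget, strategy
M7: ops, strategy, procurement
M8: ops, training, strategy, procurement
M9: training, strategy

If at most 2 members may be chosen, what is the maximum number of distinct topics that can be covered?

Choosing M2, M3 covers {ops, training, audit, budget, strategy, procurement} — 6 topics.
No choice of 2 members does better; here safety is left uncovered.

6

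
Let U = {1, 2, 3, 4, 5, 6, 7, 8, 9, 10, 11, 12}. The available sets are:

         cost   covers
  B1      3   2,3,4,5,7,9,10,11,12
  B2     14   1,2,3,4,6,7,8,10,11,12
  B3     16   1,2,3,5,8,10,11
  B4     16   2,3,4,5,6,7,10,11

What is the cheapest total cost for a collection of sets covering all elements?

17

B1, B2 cover every element at cost 3 + 14 = 17.
Any cover uses at least 2 sets; among all covering selections none totals below 17.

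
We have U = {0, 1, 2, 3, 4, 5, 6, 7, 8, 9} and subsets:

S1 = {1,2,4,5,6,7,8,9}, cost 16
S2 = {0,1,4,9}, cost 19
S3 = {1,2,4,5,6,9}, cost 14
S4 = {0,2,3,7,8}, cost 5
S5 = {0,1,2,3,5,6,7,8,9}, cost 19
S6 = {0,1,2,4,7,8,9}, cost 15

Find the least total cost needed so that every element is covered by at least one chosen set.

S3, S4 cover every element at cost 14 + 5 = 19.
Any cover uses at least 2 sets; among all covering selections none totals below 19.

19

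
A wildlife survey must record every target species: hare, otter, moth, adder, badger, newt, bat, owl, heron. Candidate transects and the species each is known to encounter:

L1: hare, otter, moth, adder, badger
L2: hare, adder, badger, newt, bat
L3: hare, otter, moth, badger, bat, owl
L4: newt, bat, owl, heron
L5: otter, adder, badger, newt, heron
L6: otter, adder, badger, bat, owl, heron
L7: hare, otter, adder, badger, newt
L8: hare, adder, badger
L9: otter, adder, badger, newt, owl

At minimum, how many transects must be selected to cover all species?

L1, L4 together cover {hare, otter, moth, adder, badger, newt, bat, owl, heron} — every species.
No single transect contains all 9 species, so 2 is optimal.

2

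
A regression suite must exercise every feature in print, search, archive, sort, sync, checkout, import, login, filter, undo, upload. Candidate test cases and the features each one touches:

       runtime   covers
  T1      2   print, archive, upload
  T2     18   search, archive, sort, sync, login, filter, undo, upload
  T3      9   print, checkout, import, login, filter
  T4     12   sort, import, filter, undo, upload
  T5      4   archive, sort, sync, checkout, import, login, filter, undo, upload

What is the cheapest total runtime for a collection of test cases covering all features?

T1, T2, T5 cover every feature at runtime 2 + 18 + 4 = 24.
Any cover uses at least 2 test cases; among all covering selections none totals below 24.

24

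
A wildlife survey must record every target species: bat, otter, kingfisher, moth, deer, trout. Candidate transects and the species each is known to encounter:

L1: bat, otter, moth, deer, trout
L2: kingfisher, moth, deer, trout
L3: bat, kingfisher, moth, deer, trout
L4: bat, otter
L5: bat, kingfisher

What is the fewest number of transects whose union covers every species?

L1, L2 together cover {bat, otter, kingfisher, moth, deer, trout} — every species.
No single transect contains all 6 species, so 2 is optimal.

2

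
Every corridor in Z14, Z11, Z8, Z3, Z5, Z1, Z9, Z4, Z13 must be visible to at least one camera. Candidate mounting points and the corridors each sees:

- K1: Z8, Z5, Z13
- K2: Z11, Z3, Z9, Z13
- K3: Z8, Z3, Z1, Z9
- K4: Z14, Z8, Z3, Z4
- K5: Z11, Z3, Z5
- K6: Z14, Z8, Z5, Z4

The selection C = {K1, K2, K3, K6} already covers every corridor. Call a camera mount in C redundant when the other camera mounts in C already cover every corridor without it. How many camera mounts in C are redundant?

1

Drop K1: the rest still cover every corridor — redundant.
Drop K2: Z11 uncovered — not redundant.
Drop K3: Z1 uncovered — not redundant.
Drop K6: Z14, Z4 uncovered — not redundant.
1 redundant: K1.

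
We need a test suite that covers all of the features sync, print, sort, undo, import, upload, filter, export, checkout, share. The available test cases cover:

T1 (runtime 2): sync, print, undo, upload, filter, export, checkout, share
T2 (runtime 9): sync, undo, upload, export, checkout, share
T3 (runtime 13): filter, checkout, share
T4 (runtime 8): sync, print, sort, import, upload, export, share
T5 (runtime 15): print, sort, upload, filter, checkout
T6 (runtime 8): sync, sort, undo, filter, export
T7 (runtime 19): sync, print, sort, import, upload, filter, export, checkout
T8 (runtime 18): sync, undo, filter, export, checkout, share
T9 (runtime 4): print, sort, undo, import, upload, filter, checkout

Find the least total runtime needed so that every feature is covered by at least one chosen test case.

T1, T9 cover every feature at runtime 2 + 4 = 6.
Any cover uses at least 2 test cases; among all covering selections none totals below 6.

6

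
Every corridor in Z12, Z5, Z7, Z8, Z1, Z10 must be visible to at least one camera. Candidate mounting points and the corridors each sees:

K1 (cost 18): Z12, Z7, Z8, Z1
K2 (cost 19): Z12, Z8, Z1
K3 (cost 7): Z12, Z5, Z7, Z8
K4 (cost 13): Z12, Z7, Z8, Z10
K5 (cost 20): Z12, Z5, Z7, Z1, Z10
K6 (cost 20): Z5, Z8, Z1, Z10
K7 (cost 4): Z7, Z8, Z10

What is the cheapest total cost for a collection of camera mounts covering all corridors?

24

K5, K7 cover every corridor at cost 20 + 4 = 24.
Any cover uses at least 2 camera mounts; among all covering selections none totals below 24.
Greedy by coverage-per-cost would pick K7, K3, K1 for 29 — worse than the optimum 24.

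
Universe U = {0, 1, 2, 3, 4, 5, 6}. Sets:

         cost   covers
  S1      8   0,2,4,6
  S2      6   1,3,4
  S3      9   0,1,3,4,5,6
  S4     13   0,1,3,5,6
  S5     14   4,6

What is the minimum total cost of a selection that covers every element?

S1, S3 cover every element at cost 8 + 9 = 17.
Any cover uses at least 2 sets; among all covering selections none totals below 17.

17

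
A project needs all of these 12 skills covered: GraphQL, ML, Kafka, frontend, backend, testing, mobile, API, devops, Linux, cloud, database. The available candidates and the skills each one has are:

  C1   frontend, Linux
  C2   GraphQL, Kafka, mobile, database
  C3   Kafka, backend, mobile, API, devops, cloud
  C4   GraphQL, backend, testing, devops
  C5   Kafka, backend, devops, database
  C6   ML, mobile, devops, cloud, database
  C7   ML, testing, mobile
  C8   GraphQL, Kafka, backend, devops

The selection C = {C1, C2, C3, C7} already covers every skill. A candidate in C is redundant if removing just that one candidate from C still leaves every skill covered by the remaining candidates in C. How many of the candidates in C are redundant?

0

Drop C1: frontend, Linux uncovered — not redundant.
Drop C2: GraphQL, database uncovered — not redundant.
Drop C3: backend, API, devops, cloud uncovered — not redundant.
Drop C7: ML, testing uncovered — not redundant.
None of the candidates in C is redundant.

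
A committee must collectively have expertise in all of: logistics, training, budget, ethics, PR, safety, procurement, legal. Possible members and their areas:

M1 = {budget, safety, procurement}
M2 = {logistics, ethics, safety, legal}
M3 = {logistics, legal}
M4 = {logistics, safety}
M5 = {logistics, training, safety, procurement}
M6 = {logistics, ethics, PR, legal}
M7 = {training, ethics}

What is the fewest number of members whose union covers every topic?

M1, M5, M6 together cover {logistics, training, budget, ethics, PR, safety, procurement, legal} — every topic.
No 2 of the 7 members cover everything (all 21 pairs fall short), so 3 is minimum.

3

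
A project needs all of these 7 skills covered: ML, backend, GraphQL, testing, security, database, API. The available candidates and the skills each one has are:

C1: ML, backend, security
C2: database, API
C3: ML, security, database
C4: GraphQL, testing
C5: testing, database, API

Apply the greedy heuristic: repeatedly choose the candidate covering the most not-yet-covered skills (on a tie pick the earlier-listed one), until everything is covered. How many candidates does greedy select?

Pick 1: C1 covers 3 new skills (ML, backend, security).
Pick 2: C5 covers 3 new skills (testing, database, API).
Pick 3: C4 covers 1 new skills (GraphQL).
Greedy uses 3 candidates.

3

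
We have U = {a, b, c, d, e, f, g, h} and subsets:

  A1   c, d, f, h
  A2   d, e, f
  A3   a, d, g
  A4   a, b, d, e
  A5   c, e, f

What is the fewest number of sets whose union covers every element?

A1, A3, A4 together cover {a, b, c, d, e, f, g, h} — every element.
No 2 of the 5 sets cover everything (all 10 pairs fall short), so 3 is minimum.

3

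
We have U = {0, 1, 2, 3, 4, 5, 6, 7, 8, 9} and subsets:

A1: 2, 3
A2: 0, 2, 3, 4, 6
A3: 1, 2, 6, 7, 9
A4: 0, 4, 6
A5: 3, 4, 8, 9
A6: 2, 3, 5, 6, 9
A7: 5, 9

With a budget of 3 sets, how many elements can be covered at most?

Choosing A2, A3, A5 covers {0, 1, 2, 3, 4, 6, 7, 8, 9} — 9 elements.
No choice of 3 sets does better; here 5 is left uncovered.

9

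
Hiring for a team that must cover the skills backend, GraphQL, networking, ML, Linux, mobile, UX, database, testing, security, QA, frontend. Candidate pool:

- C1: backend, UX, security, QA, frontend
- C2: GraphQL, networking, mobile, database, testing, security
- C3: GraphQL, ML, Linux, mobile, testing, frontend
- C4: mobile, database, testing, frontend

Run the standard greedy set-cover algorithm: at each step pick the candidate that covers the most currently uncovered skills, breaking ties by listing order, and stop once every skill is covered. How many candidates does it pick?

3

Pick 1: C2 covers 6 new skills (GraphQL, networking, mobile, database, testing, security).
Pick 2: C1 covers 4 new skills (backend, UX, QA, frontend).
Pick 3: C3 covers 2 new skills (ML, Linux).
Greedy uses 3 candidates.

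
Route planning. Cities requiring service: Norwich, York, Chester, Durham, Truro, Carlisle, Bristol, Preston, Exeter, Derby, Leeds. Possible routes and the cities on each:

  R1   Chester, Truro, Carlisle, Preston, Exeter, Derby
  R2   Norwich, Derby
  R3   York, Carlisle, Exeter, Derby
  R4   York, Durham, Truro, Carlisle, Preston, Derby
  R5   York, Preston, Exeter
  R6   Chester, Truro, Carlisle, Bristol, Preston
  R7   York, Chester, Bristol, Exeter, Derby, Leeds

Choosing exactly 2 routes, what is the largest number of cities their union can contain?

10

Choosing R4, R7 covers {York, Chester, Durham, Truro, Carlisle, Bristol, Preston, Exeter, Derby, Leeds} — 10 cities.
No choice of 2 routes does better; here Norwich is left uncovered.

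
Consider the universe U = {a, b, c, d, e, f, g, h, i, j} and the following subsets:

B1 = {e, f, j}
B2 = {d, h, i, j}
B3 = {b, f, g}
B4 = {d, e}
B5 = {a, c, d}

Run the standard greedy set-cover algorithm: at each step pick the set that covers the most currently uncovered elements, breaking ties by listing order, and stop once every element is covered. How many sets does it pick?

4

Pick 1: B2 covers 4 new elements (d, h, i, j).
Pick 2: B3 covers 3 new elements (b, f, g).
Pick 3: B5 covers 2 new elements (a, c).
Pick 4: B1 covers 1 new elements (e).
Greedy uses 4 sets.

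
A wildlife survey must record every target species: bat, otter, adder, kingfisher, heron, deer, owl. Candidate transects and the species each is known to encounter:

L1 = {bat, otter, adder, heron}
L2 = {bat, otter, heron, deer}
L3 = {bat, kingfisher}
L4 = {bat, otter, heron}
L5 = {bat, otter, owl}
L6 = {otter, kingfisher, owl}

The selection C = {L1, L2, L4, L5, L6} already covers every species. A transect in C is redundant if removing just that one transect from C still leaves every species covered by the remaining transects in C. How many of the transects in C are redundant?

2

Drop L1: adder uncovered — not redundant.
Drop L2: deer uncovered — not redundant.
Drop L4: the rest still cover every species — redundant.
Drop L5: the rest still cover every species — redundant.
Drop L6: kingfisher uncovered — not redundant.
2 redundant: L4, L5.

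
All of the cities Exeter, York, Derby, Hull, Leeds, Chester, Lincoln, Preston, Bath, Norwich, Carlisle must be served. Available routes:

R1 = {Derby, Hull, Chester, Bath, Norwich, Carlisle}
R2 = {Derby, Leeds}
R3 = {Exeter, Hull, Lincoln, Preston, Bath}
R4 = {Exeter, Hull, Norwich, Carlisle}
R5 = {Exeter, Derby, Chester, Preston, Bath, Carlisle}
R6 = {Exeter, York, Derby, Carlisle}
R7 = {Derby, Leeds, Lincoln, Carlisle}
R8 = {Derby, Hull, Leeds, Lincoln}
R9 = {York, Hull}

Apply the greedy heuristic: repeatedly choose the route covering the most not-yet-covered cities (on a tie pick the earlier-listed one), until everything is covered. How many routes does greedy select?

4

Pick 1: R1 covers 6 new cities (Derby, Hull, Chester, Bath, Norwich, Carlisle).
Pick 2: R3 covers 3 new cities (Exeter, Lincoln, Preston).
Pick 3: R2 covers 1 new cities (Leeds).
Pick 4: R6 covers 1 new cities (York).
Greedy uses 4 routes.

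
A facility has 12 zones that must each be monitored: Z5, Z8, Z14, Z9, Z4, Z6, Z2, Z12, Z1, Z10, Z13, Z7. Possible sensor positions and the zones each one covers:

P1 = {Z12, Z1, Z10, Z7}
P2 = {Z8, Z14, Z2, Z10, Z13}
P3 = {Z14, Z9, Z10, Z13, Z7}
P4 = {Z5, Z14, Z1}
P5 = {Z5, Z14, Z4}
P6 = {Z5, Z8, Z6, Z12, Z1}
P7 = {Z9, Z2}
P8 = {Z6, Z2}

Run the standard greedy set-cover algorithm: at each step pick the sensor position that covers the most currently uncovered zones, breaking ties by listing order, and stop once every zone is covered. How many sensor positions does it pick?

4

Pick 1: P2 covers 5 new zones (Z8, Z14, Z2, Z10, Z13).
Pick 2: P6 covers 4 new zones (Z5, Z6, Z12, Z1).
Pick 3: P3 covers 2 new zones (Z9, Z7).
Pick 4: P5 covers 1 new zones (Z4).
Greedy uses 4 sensor positions.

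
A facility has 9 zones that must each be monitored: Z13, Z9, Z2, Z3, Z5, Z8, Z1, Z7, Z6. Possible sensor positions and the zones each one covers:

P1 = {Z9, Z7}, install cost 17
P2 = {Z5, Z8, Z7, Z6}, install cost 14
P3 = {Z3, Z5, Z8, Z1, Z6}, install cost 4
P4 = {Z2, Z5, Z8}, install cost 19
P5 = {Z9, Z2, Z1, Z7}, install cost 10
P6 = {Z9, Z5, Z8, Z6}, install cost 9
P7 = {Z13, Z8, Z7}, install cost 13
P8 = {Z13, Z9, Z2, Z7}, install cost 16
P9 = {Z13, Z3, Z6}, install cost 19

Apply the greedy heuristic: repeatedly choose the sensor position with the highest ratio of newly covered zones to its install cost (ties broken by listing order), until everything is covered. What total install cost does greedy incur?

Pick 1: P3 adds 5 new (Z3, Z5, Z8, Z1, Z6) at install cost 4 (ratio 5/4).
Pick 2: P5 adds 3 new (Z9, Z2, Z7) at install cost 10 (ratio 3/10).
Pick 3: P7 adds 1 new (Z13) at install cost 13 (ratio 1/13).
Greedy total install cost: 4 + 10 + 13 = 27. (The true optimum is 20, so greedy overshoots here.)

27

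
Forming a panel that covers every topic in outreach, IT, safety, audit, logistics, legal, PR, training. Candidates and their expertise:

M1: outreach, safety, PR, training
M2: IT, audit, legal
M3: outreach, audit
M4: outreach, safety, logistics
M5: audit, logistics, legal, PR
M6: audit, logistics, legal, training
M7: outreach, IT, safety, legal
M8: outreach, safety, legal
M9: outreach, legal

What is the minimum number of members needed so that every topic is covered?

M1, M2, M4 together cover {outreach, IT, safety, audit, logistics, legal, PR, training} — every topic.
No 2 of the 9 members cover everything (all 36 pairs fall short), so 3 is minimum.

3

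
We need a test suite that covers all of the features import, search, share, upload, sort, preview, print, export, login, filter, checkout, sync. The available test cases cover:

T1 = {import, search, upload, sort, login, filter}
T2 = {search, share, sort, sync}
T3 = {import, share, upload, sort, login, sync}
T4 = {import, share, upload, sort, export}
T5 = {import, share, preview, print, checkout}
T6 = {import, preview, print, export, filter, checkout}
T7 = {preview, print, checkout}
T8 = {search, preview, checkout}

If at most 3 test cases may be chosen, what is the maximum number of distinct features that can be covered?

12

Choosing T1, T2, T6 covers {import, search, share, upload, sort, preview, print, export, login, filter, checkout, sync} — 12 features.
That is all 12 features.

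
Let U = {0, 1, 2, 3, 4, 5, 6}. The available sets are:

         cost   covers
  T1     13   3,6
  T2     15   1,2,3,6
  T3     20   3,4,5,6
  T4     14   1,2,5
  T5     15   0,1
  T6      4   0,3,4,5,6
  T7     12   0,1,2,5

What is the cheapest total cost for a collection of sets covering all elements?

T6, T7 cover every element at cost 4 + 12 = 16.
Any cover uses at least 2 sets; among all covering selections none totals below 16.

16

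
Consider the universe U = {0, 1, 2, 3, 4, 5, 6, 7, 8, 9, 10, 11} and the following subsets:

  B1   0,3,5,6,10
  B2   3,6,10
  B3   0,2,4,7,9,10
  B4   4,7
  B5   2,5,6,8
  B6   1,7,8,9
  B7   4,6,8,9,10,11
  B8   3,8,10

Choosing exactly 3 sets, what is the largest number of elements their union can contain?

Choosing B1, B3, B6 covers {0, 1, 2, 3, 4, 5, 6, 7, 8, 9, 10} — 11 elements.
No choice of 3 sets does better; here 11 is left uncovered.

11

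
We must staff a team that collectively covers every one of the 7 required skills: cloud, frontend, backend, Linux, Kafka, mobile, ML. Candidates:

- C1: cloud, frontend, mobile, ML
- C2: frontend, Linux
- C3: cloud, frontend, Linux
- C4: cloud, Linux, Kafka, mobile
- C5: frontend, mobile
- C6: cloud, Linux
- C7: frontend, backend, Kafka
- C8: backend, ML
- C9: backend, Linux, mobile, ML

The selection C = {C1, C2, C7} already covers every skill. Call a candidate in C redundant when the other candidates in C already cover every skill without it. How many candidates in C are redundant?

0

Drop C1: cloud, mobile, ML uncovered — not redundant.
Drop C2: Linux uncovered — not redundant.
Drop C7: backend, Kafka uncovered — not redundant.
None of the candidates in C is redundant.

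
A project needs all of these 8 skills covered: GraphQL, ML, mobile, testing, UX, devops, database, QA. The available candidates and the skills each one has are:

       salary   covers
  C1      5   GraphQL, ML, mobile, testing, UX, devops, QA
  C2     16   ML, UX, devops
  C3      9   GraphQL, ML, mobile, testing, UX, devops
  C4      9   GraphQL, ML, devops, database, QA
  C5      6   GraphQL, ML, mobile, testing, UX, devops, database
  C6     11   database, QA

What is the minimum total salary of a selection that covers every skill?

11

C1, C5 cover every skill at salary 5 + 6 = 11.
Any cover uses at least 2 candidates; among all covering selections none totals below 11.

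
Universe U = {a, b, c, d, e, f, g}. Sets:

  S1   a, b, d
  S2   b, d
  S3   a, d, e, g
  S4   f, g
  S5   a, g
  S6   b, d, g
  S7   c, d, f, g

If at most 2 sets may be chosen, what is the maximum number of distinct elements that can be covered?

6

Choosing S1, S7 covers {a, b, c, d, f, g} — 6 elements.
No choice of 2 sets does better; here e is left uncovered.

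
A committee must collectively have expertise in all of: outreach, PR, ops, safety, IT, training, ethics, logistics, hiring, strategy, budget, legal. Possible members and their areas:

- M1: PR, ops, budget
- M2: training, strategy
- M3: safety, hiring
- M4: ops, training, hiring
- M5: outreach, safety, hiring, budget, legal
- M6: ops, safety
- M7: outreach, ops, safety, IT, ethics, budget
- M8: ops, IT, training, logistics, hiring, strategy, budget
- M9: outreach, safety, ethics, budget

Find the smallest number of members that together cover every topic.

4

M1, M5, M7, M8 together cover {outreach, PR, ops, safety, IT, training, ethics, logistics, hiring, strategy, budget, legal} — every topic.
No 3 of the 9 members cover everything (all 84 triples fall short), so 4 is minimum.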